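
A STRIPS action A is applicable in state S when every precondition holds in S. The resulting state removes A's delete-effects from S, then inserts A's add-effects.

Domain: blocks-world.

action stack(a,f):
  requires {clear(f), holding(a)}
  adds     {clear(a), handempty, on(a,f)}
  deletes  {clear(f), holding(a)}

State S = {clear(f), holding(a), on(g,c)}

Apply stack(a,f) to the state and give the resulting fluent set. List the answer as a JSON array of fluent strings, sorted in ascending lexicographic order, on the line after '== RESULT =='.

Compute (S \ del) ∪ add:
  pre ⊆ S: {clear(f), holding(a)} ⊆ S  — applicable
  S \ del = {on(g,c)}
  ∪ add   = {clear(a), handempty, on(a,f), on(g,c)}

== RESULT ==
["clear(a)", "handempty", "on(a,f)", "on(g,c)"]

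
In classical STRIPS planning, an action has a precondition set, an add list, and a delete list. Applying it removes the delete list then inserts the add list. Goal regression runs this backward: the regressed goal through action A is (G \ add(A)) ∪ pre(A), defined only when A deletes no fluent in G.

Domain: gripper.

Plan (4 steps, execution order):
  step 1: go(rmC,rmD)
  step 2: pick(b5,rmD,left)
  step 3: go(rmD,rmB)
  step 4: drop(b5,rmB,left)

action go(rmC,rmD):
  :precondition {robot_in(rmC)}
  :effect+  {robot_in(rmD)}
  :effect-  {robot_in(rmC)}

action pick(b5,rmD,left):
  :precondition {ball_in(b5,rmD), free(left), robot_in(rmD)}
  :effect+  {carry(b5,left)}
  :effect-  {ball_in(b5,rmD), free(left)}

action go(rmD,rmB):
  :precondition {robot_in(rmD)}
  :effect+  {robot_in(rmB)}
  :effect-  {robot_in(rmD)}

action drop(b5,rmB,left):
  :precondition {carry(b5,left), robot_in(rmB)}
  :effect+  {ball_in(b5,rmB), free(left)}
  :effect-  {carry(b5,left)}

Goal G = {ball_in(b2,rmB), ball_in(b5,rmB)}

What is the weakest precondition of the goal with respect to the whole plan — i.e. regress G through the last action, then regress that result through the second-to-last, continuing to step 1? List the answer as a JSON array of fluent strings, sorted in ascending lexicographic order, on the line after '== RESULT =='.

Regress step by step:
  through step 4 (drop(b5,rmB,left)): drop {ball_in(b5,rmB)}, keep {ball_in(b2,rmB)}, require {carry(b5,left), robot_in(rmB)}
    → {ball_in(b2,rmB), carry(b5,left), robot_in(rmB)}
  through step 3 (go(rmD,rmB)): drop {robot_in(rmB)}, keep {ball_in(b2,rmB), carry(b5,left)}, require {robot_in(rmD)}
    → {ball_in(b2,rmB), carry(b5,left), robot_in(rmD)}
  through step 2 (pick(b5,rmD,left)): drop {carry(b5,left)}, keep {ball_in(b2,rmB), robot_in(rmD)}, require {ball_in(b5,rmD), free(left), robot_in(rmD)}
    → {ball_in(b2,rmB), ball_in(b5,rmD), free(left), robot_in(rmD)}
  through step 1 (go(rmC,rmD)): drop {robot_in(rmD)}, keep {ball_in(b2,rmB), ball_in(b5,rmD), free(left)}, require {robot_in(rmC)}
    → {ball_in(b2,rmB), ball_in(b5,rmD), free(left), robot_in(rmC)}

== RESULT ==
["ball_in(b2,rmB)", "ball_in(b5,rmD)", "free(left)", "robot_in(rmC)"]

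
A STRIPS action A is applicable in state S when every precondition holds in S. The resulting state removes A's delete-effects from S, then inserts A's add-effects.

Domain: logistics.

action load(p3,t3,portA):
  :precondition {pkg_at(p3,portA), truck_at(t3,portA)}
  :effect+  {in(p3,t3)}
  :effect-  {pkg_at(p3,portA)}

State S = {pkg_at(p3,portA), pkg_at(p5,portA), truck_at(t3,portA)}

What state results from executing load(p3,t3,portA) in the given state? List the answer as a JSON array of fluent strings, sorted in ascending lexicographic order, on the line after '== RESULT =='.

Progress:
  pre ⊆ S: {pkg_at(p3,portA), truck_at(t3,portA)} ⊆ S  — applicable
  S \ del = {pkg_at(p5,portA), truck_at(t3,portA)}
  ∪ add   = {in(p3,t3), pkg_at(p5,portA), truck_at(t3,portA)}

== RESULT ==
["in(p3,t3)", "pkg_at(p5,portA)", "truck_at(t3,portA)"]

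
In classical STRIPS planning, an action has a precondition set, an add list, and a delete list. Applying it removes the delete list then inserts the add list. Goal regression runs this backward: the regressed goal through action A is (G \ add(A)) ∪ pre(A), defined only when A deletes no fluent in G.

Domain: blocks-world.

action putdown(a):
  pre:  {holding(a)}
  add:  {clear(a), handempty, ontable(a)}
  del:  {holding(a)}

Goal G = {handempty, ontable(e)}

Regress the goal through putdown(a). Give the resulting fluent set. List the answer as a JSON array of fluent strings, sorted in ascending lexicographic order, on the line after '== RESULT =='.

Compute (G \ add) ∪ pre:
  G ∩ del = {}  (empty — regression defined)
  G \ add = {handempty, ontable(e)} \ {clear(a), handempty, ontable(a)} = {ontable(e)}
  ∪ pre   = {ontable(e)} ∪ {holding(a)}
          = {holding(a), ontable(e)}

== RESULT ==
["holding(a)", "ontable(e)"]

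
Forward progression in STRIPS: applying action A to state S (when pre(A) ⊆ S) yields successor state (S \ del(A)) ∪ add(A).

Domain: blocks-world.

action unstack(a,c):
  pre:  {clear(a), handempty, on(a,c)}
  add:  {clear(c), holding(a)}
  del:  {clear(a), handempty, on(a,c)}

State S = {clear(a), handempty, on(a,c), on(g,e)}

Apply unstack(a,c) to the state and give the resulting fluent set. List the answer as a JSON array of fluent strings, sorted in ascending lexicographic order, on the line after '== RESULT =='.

Progress:
  pre ⊆ S: {clear(a), handempty, on(a,c)} ⊆ S  — applicable
  S \ del = {on(g,e)}
  ∪ add   = {clear(c), holding(a), on(g,e)}

== RESULT ==
["clear(c)", "holding(a)", "on(g,e)"]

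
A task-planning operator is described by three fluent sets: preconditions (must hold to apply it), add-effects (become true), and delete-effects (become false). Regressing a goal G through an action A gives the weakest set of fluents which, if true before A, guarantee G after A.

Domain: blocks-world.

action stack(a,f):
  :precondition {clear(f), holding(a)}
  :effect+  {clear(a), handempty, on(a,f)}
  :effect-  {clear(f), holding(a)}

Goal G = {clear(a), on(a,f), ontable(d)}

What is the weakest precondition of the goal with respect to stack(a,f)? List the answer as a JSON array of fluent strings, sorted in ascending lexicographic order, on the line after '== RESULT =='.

Regress:
  G ∩ del = {}  (empty — regression defined)
  G \ add = {clear(a), on(a,f), ontable(d)} \ {clear(a), handempty, on(a,f)} = {ontable(d)}
  ∪ pre   = {ontable(d)} ∪ {clear(f), holding(a)}
          = {clear(f), holding(a), ontable(d)}

== RESULT ==
["clear(f)", "holding(a)", "ontable(d)"]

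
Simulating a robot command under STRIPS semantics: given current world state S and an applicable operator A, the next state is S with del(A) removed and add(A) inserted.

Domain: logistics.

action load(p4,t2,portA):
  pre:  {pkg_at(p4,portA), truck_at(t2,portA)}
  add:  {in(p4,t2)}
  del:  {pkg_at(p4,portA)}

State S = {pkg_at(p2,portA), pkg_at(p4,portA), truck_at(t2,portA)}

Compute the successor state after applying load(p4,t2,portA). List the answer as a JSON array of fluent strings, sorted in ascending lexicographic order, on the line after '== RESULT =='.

Progress:
  pre ⊆ S: {pkg_at(p4,portA), truck_at(t2,portA)} ⊆ S  — applicable
  S \ del = {pkg_at(p2,portA), truck_at(t2,portA)}
  ∪ add   = {in(p4,t2), pkg_at(p2,portA), truck_at(t2,portA)}

== RESULT ==
["in(p4,t2)", "pkg_at(p2,portA)", "truck_at(t2,portA)"]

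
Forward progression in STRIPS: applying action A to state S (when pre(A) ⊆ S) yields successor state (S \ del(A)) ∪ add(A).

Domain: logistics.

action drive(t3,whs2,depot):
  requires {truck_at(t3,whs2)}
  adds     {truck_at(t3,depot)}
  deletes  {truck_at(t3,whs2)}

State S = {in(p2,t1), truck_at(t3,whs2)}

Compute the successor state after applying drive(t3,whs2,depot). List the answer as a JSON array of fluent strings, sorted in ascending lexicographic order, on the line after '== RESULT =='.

Progress:
  pre ⊆ S: {truck_at(t3,whs2)} ⊆ S  — applicable
  S \ del = {in(p2,t1)}
  ∪ add   = {in(p2,t1), truck_at(t3,depot)}

== RESULT ==
["in(p2,t1)", "truck_at(t3,depot)"]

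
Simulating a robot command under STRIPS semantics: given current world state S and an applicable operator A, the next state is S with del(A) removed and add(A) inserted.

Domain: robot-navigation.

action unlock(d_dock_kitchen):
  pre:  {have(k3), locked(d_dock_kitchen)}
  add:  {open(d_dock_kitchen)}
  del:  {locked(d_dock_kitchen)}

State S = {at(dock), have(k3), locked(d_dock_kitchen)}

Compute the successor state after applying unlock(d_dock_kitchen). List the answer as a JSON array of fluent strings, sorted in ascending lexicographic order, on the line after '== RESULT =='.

Compute (S \ del) ∪ add:
  pre ⊆ S: {have(k3), locked(d_dock_kitchen)} ⊆ S  — applicable
  S \ del = {at(dock), have(k3)}
  ∪ add   = {at(dock), have(k3), open(d_dock_kitchen)}

== RESULT ==
["at(dock)", "have(k3)", "open(d_dock_kitchen)"]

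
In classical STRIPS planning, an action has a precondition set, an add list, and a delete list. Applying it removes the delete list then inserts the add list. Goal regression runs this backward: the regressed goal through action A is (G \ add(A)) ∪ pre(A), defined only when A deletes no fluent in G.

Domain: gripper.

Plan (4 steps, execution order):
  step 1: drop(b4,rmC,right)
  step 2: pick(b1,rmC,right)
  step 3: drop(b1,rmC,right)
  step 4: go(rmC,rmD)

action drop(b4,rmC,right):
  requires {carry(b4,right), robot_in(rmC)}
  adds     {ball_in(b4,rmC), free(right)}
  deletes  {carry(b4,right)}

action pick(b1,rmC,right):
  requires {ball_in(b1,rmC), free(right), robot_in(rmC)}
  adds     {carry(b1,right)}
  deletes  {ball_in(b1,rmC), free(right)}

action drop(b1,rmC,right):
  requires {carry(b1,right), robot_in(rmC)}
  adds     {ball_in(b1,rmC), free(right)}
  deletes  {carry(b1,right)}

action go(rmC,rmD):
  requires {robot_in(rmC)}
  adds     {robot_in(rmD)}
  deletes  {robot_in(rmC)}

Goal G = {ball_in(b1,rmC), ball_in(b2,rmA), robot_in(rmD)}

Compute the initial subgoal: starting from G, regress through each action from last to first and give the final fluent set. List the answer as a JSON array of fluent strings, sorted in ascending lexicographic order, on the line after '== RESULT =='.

Work backward from the goal:
  through step 4 (go(rmC,rmD)): drop {robot_in(rmD)}, keep {ball_in(b1,rmC), ball_in(b2,rmA)}, require {robot_in(rmC)}
    → {ball_in(b1,rmC), ball_in(b2,rmA), robot_in(rmC)}
  through step 3 (drop(b1,rmC,right)): drop {ball_in(b1,rmC)}, keep {ball_in(b2,rmA), robot_in(rmC)}, require {carry(b1,right), robot_in(rmC)}
    → {ball_in(b2,rmA), carry(b1,right), robot_in(rmC)}
  through step 2 (pick(b1,rmC,right)): drop {carry(b1,right)}, keep {ball_in(b2,rmA), robot_in(rmC)}, require {ball_in(b1,rmC), free(right), robot_in(rmC)}
    → {ball_in(b1,rmC), ball_in(b2,rmA), free(right), robot_in(rmC)}
  through step 1 (drop(b4,rmC,right)): drop {free(right)}, keep {ball_in(b1,rmC), ball_in(b2,rmA), robot_in(rmC)}, require {carry(b4,right), robot_in(rmC)}
    → {ball_in(b1,rmC), ball_in(b2,rmA), carry(b4,right), robot_in(rmC)}

== RESULT ==
["ball_in(b1,rmC)", "ball_in(b2,rmA)", "carry(b4,right)", "robot_in(rmC)"]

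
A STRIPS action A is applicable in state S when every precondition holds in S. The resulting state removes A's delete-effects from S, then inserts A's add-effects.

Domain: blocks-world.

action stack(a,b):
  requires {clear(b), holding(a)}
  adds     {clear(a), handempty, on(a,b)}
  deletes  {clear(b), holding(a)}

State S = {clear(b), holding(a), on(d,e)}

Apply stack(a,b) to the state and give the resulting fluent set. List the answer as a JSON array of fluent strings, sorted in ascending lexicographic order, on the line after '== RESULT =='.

Compute (S \ del) ∪ add:
  pre ⊆ S: {clear(b), holding(a)} ⊆ S  — applicable
  S \ del = {on(d,e)}
  ∪ add   = {clear(a), handempty, on(a,b), on(d,e)}

== RESULT ==
["clear(a)", "handempty", "on(a,b)", "on(d,e)"]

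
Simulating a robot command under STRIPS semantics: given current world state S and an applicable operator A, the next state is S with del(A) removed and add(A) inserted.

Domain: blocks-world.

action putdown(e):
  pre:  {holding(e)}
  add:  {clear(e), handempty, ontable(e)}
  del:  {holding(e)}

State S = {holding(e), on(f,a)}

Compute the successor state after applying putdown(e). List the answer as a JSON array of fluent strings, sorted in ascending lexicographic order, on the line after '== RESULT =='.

Compute (S \ del) ∪ add:
  pre ⊆ S: {holding(e)} ⊆ S  — applicable
  S \ del = {on(f,a)}
  ∪ add   = {clear(e), handempty, on(f,a), ontable(e)}

== RESULT ==
["clear(e)", "handempty", "on(f,a)", "ontable(e)"]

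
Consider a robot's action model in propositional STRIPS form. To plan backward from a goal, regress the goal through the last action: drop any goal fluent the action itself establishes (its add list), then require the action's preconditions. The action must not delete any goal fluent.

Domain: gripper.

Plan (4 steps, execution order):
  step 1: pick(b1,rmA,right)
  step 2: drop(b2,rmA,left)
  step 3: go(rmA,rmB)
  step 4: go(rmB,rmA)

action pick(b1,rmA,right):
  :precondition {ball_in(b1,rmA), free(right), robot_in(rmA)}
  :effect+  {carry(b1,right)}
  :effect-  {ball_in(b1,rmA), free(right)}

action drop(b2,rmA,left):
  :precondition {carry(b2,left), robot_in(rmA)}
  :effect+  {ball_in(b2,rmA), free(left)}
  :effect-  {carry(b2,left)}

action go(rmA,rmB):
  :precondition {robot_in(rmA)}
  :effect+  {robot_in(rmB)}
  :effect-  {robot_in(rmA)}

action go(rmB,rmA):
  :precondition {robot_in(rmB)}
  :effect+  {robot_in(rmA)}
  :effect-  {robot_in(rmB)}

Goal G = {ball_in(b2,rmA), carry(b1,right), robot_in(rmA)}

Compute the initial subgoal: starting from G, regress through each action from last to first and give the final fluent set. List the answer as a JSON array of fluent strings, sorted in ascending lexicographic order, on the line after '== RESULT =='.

Work backward from the goal:
  through step 4 (go(rmB,rmA)): drop {robot_in(rmA)}, keep {ball_in(b2,rmA), carry(b1,right)}, require {robot_in(rmB)}
    → {ball_in(b2,rmA), carry(b1,right), robot_in(rmB)}
  through step 3 (go(rmA,rmB)): drop {robot_in(rmB)}, keep {ball_in(b2,rmA), carry(b1,right)}, require {robot_in(rmA)}
    → {ball_in(b2,rmA), carry(b1,right), robot_in(rmA)}
  through step 2 (drop(b2,rmA,left)): drop {ball_in(b2,rmA)}, keep {carry(b1,right), robot_in(rmA)}, require {carry(b2,left), robot_in(rmA)}
    → {carry(b1,right), carry(b2,left), robot_in(rmA)}
  through step 1 (pick(b1,rmA,right)): drop {carry(b1,right)}, keep {carry(b2,left), robot_in(rmA)}, require {ball_in(b1,rmA), free(right), robot_in(rmA)}
    → {ball_in(b1,rmA), carry(b2,left), free(right), robot_in(rmA)}

== RESULT ==
["ball_in(b1,rmA)", "carry(b2,left)", "free(right)", "robot_in(rmA)"]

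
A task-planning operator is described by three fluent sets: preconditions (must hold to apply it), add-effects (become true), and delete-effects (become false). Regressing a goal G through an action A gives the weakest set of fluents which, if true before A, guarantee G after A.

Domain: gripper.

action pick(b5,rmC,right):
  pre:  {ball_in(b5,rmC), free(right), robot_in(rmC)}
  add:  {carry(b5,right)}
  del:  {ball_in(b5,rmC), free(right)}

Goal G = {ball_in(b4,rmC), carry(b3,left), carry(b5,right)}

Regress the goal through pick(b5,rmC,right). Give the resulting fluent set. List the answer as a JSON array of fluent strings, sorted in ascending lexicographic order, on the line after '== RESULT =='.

Compute (G \ add) ∪ pre:
  G ∩ del = {}  (empty — regression defined)
  G \ add = {ball_in(b4,rmC), carry(b3,left), carry(b5,right)} \ {carry(b5,right)} = {ball_in(b4,rmC), carry(b3,left)}
  ∪ pre   = {ball_in(b4,rmC), carry(b3,left)} ∪ {ball_in(b5,rmC), free(right), robot_in(rmC)}
          = {ball_in(b4,rmC), ball_in(b5,rmC), carry(b3,left), free(right), robot_in(rmC)}

== RESULT ==
["ball_in(b4,rmC)", "ball_in(b5,rmC)", "carry(b3,left)", "free(right)", "robot_in(rmC)"]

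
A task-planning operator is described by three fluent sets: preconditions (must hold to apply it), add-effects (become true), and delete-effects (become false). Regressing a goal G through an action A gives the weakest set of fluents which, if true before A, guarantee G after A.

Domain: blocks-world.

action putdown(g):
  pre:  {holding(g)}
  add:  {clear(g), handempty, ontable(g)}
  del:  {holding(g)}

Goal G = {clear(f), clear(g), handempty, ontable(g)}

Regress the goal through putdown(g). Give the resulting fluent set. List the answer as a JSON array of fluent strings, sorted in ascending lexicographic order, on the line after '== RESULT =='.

Regress:
  G ∩ del = {}  (empty — regression defined)
  G \ add = {clear(f), clear(g), handempty, ontable(g)} \ {clear(g), handempty, ontable(g)} = {clear(f)}
  ∪ pre   = {clear(f)} ∪ {holding(g)}
          = {clear(f), holding(g)}

== RESULT ==
["clear(f)", "holding(g)"]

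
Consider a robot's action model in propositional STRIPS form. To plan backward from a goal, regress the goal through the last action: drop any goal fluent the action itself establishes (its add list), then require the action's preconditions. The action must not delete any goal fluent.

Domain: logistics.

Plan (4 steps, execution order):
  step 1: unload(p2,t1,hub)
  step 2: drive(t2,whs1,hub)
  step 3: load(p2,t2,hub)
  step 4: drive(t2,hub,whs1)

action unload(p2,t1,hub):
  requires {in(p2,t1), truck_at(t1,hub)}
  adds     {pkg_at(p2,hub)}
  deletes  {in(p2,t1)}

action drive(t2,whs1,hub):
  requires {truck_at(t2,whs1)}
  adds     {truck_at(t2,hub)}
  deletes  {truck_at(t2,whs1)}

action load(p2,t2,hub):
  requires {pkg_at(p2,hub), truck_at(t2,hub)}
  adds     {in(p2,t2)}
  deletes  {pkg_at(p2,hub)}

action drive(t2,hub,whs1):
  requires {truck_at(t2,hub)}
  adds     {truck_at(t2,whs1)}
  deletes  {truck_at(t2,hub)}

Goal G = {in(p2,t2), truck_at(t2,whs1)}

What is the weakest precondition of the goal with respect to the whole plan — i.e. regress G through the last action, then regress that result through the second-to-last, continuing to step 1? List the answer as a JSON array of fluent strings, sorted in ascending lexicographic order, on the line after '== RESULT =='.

Regress step by step:
  through step 4 (drive(t2,hub,whs1)): drop {truck_at(t2,whs1)}, keep {in(p2,t2)}, require {truck_at(t2,hub)}
    → {in(p2,t2), truck_at(t2,hub)}
  through step 3 (load(p2,t2,hub)): drop {in(p2,t2)}, keep {truck_at(t2,hub)}, require {pkg_at(p2,hub), truck_at(t2,hub)}
    → {pkg_at(p2,hub), truck_at(t2,hub)}
  through step 2 (drive(t2,whs1,hub)): drop {truck_at(t2,hub)}, keep {pkg_at(p2,hub)}, require {truck_at(t2,whs1)}
    → {pkg_at(p2,hub), truck_at(t2,whs1)}
  through step 1 (unload(p2,t1,hub)): drop {pkg_at(p2,hub)}, keep {truck_at(t2,whs1)}, require {in(p2,t1), truck_at(t1,hub)}
    → {in(p2,t1), truck_at(t1,hub), truck_at(t2,whs1)}

== RESULT ==
["in(p2,t1)", "truck_at(t1,hub)", "truck_at(t2,whs1)"]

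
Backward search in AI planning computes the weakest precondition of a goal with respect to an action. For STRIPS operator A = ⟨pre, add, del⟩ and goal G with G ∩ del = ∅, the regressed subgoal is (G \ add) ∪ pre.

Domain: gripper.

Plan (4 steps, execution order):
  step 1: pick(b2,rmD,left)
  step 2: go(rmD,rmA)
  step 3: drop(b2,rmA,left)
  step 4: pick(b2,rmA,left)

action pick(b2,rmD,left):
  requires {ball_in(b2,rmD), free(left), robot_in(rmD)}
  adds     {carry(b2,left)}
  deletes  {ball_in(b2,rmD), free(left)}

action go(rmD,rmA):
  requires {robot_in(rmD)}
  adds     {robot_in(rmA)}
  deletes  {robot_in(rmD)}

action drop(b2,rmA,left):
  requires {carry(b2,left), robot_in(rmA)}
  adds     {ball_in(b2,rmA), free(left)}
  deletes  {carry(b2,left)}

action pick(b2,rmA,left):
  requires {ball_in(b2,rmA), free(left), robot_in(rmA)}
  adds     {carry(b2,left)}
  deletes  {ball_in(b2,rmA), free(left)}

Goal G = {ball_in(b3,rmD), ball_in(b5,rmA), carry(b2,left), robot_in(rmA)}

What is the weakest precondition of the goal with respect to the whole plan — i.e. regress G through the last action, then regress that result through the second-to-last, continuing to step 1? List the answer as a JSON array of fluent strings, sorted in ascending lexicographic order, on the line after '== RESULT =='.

Work backward from the goal:
  through step 4 (pick(b2,rmA,left)): drop {carry(b2,left)}, keep {ball_in(b3,rmD), ball_in(b5,rmA), robot_in(rmA)}, require {ball_in(b2,rmA), free(left), robot_in(rmA)}
    → {ball_in(b2,rmA), ball_in(b3,rmD), ball_in(b5,rmA), free(left), robot_in(rmA)}
  through step 3 (drop(b2,rmA,left)): drop {ball_in(b2,rmA), free(left)}, keep {ball_in(b3,rmD), ball_in(b5,rmA), robot_in(rmA)}, require {carry(b2,left), robot_in(rmA)}
    → {ball_in(b3,rmD), ball_in(b5,rmA), carry(b2,left), robot_in(rmA)}
  through step 2 (go(rmD,rmA)): drop {robot_in(rmA)}, keep {ball_in(b3,rmD), ball_in(b5,rmA), carry(b2,left)}, require {robot_in(rmD)}
    → {ball_in(b3,rmD), ball_in(b5,rmA), carry(b2,left), robot_in(rmD)}
  through step 1 (pick(b2,rmD,left)): drop {carry(b2,left)}, keep {ball_in(b3,rmD), ball_in(b5,rmA), robot_in(rmD)}, require {ball_in(b2,rmD), free(left), robot_in(rmD)}
    → {ball_in(b2,rmD), ball_in(b3,rmD), ball_in(b5,rmA), free(left), robot_in(rmD)}

== RESULT ==
["ball_in(b2,rmD)", "ball_in(b3,rmD)", "ball_in(b5,rmA)", "free(left)", "robot_in(rmD)"]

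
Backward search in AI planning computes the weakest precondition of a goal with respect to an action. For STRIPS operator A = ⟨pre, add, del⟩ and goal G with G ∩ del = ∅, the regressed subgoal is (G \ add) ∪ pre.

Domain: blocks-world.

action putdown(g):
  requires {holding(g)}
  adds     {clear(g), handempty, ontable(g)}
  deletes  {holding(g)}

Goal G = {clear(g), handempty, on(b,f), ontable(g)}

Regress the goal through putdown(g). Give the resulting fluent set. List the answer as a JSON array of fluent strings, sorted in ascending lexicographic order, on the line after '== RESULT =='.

Regress:
  G ∩ del = {}  (empty — regression defined)
  G \ add = {clear(g), handempty, on(b,f), ontable(g)} \ {clear(g), handempty, ontable(g)} = {on(b,f)}
  ∪ pre   = {on(b,f)} ∪ {holding(g)}
          = {holding(g), on(b,f)}

== RESULT ==
["holding(g)", "on(b,f)"]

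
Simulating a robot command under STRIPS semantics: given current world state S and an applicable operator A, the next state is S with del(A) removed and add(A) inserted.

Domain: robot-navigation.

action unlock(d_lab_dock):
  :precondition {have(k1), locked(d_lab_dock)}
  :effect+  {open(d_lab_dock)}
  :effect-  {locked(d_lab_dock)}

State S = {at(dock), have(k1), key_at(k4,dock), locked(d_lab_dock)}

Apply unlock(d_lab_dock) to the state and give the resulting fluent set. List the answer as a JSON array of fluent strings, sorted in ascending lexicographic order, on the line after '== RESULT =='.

Progress:
  pre ⊆ S: {have(k1), locked(d_lab_dock)} ⊆ S  — applicable
  S \ del = {at(dock), have(k1), key_at(k4,dock)}
  ∪ add   = {at(dock), have(k1), key_at(k4,dock), open(d_lab_dock)}

== RESULT ==
["at(dock)", "have(k1)", "key_at(k4,dock)", "open(d_lab_dock)"]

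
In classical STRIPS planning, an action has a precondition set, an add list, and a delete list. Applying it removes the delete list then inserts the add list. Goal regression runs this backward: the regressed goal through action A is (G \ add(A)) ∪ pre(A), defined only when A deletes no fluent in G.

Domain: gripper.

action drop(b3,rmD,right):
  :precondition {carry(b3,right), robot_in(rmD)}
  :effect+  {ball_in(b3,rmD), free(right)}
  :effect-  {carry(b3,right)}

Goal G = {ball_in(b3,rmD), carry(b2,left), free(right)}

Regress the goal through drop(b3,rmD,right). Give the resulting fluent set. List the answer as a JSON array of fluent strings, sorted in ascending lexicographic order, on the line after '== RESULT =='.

Regress:
  G ∩ del = {}  (empty — regression defined)
  G \ add = {ball_in(b3,rmD), carry(b2,left), free(right)} \ {ball_in(b3,rmD), free(right)} = {carry(b2,left)}
  ∪ pre   = {carry(b2,left)} ∪ {carry(b3,right), robot_in(rmD)}
          = {carry(b2,left), carry(b3,right), robot_in(rmD)}

== RESULT ==
["carry(b2,left)", "carry(b3,right)", "robot_in(rmD)"]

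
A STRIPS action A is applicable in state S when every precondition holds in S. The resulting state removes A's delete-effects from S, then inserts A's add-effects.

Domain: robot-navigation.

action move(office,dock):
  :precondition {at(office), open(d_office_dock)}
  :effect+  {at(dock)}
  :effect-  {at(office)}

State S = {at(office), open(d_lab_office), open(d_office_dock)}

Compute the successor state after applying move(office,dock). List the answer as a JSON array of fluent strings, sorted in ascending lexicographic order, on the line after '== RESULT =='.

Progress:
  pre ⊆ S: {at(office), open(d_office_dock)} ⊆ S  — applicable
  S \ del = {open(d_lab_office), open(d_office_dock)}
  ∪ add   = {at(dock), open(d_lab_office), open(d_office_dock)}

== RESULT ==
["at(dock)", "open(d_lab_office)", "open(d_office_dock)"]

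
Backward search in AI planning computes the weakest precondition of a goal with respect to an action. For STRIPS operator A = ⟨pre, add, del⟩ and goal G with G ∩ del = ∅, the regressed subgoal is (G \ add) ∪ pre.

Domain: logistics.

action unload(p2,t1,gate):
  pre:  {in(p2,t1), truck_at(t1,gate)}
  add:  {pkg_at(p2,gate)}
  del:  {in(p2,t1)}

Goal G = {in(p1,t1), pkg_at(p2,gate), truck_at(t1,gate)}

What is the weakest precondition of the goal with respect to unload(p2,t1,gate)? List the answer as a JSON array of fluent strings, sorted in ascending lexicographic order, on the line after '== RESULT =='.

Regress:
  G ∩ del = {}  (empty — regression defined)
  G \ add = {in(p1,t1), pkg_at(p2,gate), truck_at(t1,gate)} \ {pkg_at(p2,gate)} = {in(p1,t1), truck_at(t1,gate)}
  ∪ pre   = {in(p1,t1), truck_at(t1,gate)} ∪ {in(p2,t1), truck_at(t1,gate)}
          = {in(p1,t1), in(p2,t1), truck_at(t1,gate)}

== RESULT ==
["in(p1,t1)", "in(p2,t1)", "truck_at(t1,gate)"]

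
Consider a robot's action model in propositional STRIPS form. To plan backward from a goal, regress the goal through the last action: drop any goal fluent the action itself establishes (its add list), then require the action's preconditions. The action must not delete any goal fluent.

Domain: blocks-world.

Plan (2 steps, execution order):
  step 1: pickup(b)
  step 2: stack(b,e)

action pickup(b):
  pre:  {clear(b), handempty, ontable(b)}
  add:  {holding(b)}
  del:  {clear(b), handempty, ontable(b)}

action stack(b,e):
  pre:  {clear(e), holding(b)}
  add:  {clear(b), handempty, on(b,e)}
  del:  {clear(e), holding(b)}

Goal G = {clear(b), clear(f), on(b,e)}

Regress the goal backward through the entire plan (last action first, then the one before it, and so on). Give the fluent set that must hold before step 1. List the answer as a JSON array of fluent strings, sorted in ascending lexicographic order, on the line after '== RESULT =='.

Regress step by step:
  through step 2 (stack(b,e)): drop {clear(b), on(b,e)}, keep {clear(f)}, require {clear(e), holding(b)}
    → {clear(e), clear(f), holding(b)}
  through step 1 (pickup(b)): drop {holding(b)}, keep {clear(e), clear(f)}, require {clear(b), handempty, ontable(b)}
    → {clear(b), clear(e), clear(f), handempty, ontable(b)}

== RESULT ==
["clear(b)", "clear(e)", "clear(f)", "handempty", "ontable(b)"]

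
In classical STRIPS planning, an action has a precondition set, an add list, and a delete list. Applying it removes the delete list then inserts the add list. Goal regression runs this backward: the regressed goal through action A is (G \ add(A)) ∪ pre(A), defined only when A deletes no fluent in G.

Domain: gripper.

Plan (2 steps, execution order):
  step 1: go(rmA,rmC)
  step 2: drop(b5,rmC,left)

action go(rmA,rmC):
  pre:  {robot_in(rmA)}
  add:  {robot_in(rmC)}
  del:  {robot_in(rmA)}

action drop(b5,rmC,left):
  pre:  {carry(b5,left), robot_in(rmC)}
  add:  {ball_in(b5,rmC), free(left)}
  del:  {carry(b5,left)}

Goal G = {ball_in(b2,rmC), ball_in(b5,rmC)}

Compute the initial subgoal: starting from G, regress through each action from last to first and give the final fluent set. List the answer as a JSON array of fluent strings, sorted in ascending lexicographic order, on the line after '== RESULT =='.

Regress step by step:
  through step 2 (drop(b5,rmC,left)): drop {ball_in(b5,rmC)}, keep {ball_in(b2,rmC)}, require {carry(b5,left), robot_in(rmC)}
    → {ball_in(b2,rmC), carry(b5,left), robot_in(rmC)}
  through step 1 (go(rmA,rmC)): drop {robot_in(rmC)}, keep {ball_in(b2,rmC), carry(b5,left)}, require {robot_in(rmA)}
    → {ball_in(b2,rmC), carry(b5,left), robot_in(rmA)}

== RESULT ==
["ball_in(b2,rmC)", "carry(b5,left)", "robot_in(rmA)"]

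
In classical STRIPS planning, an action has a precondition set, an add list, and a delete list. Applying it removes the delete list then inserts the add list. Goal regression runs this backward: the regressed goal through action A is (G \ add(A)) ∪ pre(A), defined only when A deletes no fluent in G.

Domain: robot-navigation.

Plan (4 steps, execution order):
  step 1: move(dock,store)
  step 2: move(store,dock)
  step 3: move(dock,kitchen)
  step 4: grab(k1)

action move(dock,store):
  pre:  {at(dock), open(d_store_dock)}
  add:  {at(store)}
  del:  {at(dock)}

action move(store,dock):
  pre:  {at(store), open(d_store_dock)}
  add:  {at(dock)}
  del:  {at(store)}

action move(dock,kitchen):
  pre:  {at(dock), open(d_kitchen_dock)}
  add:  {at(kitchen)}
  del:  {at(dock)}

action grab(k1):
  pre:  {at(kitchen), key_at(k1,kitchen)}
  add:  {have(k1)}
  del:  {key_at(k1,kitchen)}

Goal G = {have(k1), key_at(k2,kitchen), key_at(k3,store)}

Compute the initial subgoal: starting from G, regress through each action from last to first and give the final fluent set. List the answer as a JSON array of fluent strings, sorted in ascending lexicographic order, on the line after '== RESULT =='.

Work backward from the goal:
  through step 4 (grab(k1)): drop {have(k1)}, keep {key_at(k2,kitchen), key_at(k3,store)}, require {at(kitchen), key_at(k1,kitchen)}
    → {at(kitchen), key_at(k1,kitchen), key_at(k2,kitchen), key_at(k3,store)}
  through step 3 (move(dock,kitchen)): drop {at(kitchen)}, keep {key_at(k1,kitchen), key_at(k2,kitchen), key_at(k3,store)}, require {at(dock), open(d_kitchen_dock)}
    → {at(dock), key_at(k1,kitchen), key_at(k2,kitchen), key_at(k3,store), open(d_kitchen_dock)}
  through step 2 (move(store,dock)): drop {at(dock)}, keep {key_at(k1,kitchen), key_at(k2,kitchen), key_at(k3,store), open(d_kitchen_dock)}, require {at(store), open(d_store_dock)}
    → {at(store), key_at(k1,kitchen), key_at(k2,kitchen), key_at(k3,store), open(d_kitchen_dock), open(d_store_dock)}
  through step 1 (move(dock,store)): drop {at(store)}, keep {key_at(k1,kitchen), key_at(k2,kitchen), key_at(k3,store), open(d_kitchen_dock), open(d_store_dock)}, require {at(dock), open(d_store_dock)}
    → {at(dock), key_at(k1,kitchen), key_at(k2,kitchen), key_at(k3,store), open(d_kitchen_dock), open(d_store_dock)}

== RESULT ==
["at(dock)", "key_at(k1,kitchen)", "key_at(k2,kitchen)", "key_at(k3,store)", "open(d_kitchen_dock)", "open(d_store_dock)"]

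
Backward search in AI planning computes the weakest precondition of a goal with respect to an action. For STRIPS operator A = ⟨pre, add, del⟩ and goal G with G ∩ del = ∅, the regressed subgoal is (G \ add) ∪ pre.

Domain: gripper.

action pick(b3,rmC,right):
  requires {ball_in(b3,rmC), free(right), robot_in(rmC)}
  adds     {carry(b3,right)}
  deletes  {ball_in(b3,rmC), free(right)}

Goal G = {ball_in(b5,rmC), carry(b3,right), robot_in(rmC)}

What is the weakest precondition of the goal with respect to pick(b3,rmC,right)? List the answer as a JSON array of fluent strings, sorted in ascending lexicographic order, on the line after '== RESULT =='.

Compute (G \ add) ∪ pre:
  G ∩ del = {}  (empty — regression defined)
  G \ add = {ball_in(b5,rmC), carry(b3,right), robot_in(rmC)} \ {carry(b3,right)} = {ball_in(b5,rmC), robot_in(rmC)}
  ∪ pre   = {ball_in(b5,rmC), robot_in(rmC)} ∪ {ball_in(b3,rmC), free(right), robot_in(rmC)}
          = {ball_in(b3,rmC), ball_in(b5,rmC), free(right), robot_in(rmC)}

== RESULT ==
["ball_in(b3,rmC)", "ball_in(b5,rmC)", "free(right)", "robot_in(rmC)"]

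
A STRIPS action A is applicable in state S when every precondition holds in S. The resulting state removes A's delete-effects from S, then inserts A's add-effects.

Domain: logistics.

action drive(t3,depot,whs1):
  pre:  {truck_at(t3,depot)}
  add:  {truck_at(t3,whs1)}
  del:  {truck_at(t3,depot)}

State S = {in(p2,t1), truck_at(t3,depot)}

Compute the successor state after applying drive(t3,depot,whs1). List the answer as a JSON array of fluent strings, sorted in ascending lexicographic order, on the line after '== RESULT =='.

Progress:
  pre ⊆ S: {truck_at(t3,depot)} ⊆ S  — applicable
  S \ del = {in(p2,t1)}
  ∪ add   = {in(p2,t1), truck_at(t3,whs1)}

== RESULT ==
["in(p2,t1)", "truck_at(t3,whs1)"]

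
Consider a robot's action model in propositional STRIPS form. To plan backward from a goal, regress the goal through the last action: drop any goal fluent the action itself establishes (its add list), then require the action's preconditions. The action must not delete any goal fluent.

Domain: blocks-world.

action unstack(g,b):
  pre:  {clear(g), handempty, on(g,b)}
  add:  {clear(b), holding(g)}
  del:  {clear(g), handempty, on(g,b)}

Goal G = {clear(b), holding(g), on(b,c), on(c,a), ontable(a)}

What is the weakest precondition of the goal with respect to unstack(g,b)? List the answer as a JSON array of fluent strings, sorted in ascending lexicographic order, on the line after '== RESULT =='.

Compute (G \ add) ∪ pre:
  G ∩ del = {}  (empty — regression defined)
  G \ add = {clear(b), holding(g), on(b,c), on(c,a), ontable(a)} \ {clear(b), holding(g)} = {on(b,c), on(c,a), ontable(a)}
  ∪ pre   = {on(b,c), on(c,a), ontable(a)} ∪ {clear(g), handempty, on(g,b)}
          = {clear(g), handempty, on(b,c), on(c,a), on(g,b), ontable(a)}

== RESULT ==
["clear(g)", "handempty", "on(b,c)", "on(c,a)", "on(g,b)", "ontable(a)"]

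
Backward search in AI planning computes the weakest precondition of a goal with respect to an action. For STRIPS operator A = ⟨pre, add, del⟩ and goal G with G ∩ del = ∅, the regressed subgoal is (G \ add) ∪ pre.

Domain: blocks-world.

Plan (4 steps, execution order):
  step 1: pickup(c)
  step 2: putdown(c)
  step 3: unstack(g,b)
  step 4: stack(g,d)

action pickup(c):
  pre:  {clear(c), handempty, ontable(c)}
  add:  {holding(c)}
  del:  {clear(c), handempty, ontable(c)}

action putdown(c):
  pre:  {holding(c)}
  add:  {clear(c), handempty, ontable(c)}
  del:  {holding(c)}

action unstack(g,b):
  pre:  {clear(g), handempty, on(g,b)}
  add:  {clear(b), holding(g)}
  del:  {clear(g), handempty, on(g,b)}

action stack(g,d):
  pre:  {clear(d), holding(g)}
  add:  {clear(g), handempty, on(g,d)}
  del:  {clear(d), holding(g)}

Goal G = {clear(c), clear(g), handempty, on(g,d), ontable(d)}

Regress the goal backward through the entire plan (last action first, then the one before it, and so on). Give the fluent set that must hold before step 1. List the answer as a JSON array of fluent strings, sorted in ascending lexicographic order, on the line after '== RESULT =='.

Regress step by step:
  through step 4 (stack(g,d)): drop {clear(g), handempty, on(g,d)}, keep {clear(c), ontable(d)}, require {clear(d), holding(g)}
    → {clear(c), clear(d), holding(g), ontable(d)}
  through step 3 (unstack(g,b)): drop {holding(g)}, keep {clear(c), clear(d), ontable(d)}, require {clear(g), handempty, on(g,b)}
    → {clear(c), clear(d), clear(g), handempty, on(g,b), ontable(d)}
  through step 2 (putdown(c)): drop {clear(c), handempty}, keep {clear(d), clear(g), on(g,b), ontable(d)}, require {holding(c)}
    → {clear(d), clear(g), holding(c), on(g,b), ontable(d)}
  through step 1 (pickup(c)): drop {holding(c)}, keep {clear(d), clear(g), on(g,b), ontable(d)}, require {clear(c), handempty, ontable(c)}
    → {clear(c), clear(d), clear(g), handempty, on(g,b), ontable(c), ontable(d)}

== RESULT ==
["clear(c)", "clear(d)", "clear(g)", "handempty", "on(g,b)", "ontable(c)", "ontable(d)"]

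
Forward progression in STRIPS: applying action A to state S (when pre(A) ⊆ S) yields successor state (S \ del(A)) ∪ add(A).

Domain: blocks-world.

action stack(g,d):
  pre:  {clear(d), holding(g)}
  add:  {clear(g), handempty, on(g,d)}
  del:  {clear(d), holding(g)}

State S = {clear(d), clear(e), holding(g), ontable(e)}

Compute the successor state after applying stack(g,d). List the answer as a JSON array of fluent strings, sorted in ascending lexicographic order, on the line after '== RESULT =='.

Progress:
  pre ⊆ S: {clear(d), holding(g)} ⊆ S  — applicable
  S \ del = {clear(e), ontable(e)}
  ∪ add   = {clear(e), clear(g), handempty, on(g,d), ontable(e)}

== RESULT ==
["clear(e)", "clear(g)", "handempty", "on(g,d)", "ontable(e)"]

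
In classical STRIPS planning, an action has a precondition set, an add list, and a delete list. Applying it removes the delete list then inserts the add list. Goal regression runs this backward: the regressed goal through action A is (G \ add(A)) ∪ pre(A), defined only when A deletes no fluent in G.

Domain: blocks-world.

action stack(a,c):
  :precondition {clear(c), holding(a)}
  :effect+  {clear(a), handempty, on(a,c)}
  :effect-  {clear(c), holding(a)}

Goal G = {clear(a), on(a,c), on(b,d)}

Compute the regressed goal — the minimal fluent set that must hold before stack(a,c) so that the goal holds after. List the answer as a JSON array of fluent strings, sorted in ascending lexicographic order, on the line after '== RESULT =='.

Regress:
  G ∩ del = {}  (empty — regression defined)
  G \ add = {clear(a), on(a,c), on(b,d)} \ {clear(a), handempty, on(a,c)} = {on(b,d)}
  ∪ pre   = {on(b,d)} ∪ {clear(c), holding(a)}
          = {clear(c), holding(a), on(b,d)}

== RESULT ==
["clear(c)", "holding(a)", "on(b,d)"]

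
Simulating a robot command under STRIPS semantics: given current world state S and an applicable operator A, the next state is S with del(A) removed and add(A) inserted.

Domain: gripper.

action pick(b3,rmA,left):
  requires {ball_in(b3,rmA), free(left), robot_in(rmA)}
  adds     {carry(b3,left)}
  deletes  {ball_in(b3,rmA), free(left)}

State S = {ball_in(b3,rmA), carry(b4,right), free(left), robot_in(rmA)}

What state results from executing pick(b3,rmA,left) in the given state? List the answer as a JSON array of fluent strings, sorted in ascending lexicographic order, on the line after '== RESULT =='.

Progress:
  pre ⊆ S: {ball_in(b3,rmA), free(left), robot_in(rmA)} ⊆ S  — applicable
  S \ del = {carry(b4,right), robot_in(rmA)}
  ∪ add   = {carry(b3,left), carry(b4,right), robot_in(rmA)}

== RESULT ==
["carry(b3,left)", "carry(b4,right)", "robot_in(rmA)"]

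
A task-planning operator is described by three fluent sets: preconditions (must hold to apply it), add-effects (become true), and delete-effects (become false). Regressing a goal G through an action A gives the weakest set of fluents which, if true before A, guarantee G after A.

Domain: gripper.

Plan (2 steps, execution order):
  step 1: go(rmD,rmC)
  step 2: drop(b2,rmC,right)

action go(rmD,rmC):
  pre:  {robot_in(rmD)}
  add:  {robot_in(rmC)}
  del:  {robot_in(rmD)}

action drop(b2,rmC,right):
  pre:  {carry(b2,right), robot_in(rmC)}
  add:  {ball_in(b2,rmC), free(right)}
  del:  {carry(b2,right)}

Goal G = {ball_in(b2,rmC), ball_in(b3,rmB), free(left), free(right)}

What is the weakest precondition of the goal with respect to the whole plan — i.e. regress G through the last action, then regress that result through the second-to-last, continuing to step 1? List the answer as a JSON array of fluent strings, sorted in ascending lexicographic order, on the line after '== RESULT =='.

Regress step by step:
  through step 2 (drop(b2,rmC,right)): drop {ball_in(b2,rmC), free(right)}, keep {ball_in(b3,rmB), free(left)}, require {carry(b2,right), robot_in(rmC)}
    → {ball_in(b3,rmB), carry(b2,right), free(left), robot_in(rmC)}
  through step 1 (go(rmD,rmC)): drop {robot_in(rmC)}, keep {ball_in(b3,rmB), carry(b2,right), free(left)}, require {robot_in(rmD)}
    → {ball_in(b3,rmB), carry(b2,right), free(left), robot_in(rmD)}

== RESULT ==
["ball_in(b3,rmB)", "carry(b2,right)", "free(left)", "robot_in(rmD)"]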